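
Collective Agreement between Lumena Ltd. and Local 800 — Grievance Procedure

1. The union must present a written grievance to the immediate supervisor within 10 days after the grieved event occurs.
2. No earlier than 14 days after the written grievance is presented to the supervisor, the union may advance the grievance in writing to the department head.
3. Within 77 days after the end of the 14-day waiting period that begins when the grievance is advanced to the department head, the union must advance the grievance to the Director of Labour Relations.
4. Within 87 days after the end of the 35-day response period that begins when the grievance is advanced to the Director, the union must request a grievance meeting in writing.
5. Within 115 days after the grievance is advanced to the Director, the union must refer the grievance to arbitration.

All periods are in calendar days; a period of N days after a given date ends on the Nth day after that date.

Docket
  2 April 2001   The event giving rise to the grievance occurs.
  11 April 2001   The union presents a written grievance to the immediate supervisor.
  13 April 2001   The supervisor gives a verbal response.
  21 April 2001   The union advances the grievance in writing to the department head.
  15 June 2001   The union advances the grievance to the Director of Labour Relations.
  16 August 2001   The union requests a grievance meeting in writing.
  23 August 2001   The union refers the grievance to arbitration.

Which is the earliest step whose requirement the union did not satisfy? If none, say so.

Step 2

(1) due by 2 April 2001 + 10 days = 12 April 2001; done 11 April 2001 — timely.
(2) permitted from 11 April 2001 + 14 days = 25 April 2001 onward; acted on 21 April 2001, 4 days prematurely.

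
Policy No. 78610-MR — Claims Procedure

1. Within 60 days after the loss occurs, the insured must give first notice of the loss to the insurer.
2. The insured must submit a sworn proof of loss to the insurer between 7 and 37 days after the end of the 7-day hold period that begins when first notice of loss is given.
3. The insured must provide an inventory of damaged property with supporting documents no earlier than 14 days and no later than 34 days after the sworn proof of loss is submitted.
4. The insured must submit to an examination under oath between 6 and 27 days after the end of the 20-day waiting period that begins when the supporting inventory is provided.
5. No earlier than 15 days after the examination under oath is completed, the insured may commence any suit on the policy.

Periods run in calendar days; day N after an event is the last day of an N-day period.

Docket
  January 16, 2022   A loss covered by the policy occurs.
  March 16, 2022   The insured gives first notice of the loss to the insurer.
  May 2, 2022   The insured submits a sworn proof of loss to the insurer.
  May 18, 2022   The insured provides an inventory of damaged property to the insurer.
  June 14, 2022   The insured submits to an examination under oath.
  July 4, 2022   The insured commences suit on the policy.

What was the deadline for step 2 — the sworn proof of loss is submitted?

April 29, 2022

First notice of loss is given on March 16, 2022; the 7-day hold period therefore ends March 23, 2022, and step 2 runs from that date. The window is 7–37 days after March 23, 2022; it closes on April 29, 2022.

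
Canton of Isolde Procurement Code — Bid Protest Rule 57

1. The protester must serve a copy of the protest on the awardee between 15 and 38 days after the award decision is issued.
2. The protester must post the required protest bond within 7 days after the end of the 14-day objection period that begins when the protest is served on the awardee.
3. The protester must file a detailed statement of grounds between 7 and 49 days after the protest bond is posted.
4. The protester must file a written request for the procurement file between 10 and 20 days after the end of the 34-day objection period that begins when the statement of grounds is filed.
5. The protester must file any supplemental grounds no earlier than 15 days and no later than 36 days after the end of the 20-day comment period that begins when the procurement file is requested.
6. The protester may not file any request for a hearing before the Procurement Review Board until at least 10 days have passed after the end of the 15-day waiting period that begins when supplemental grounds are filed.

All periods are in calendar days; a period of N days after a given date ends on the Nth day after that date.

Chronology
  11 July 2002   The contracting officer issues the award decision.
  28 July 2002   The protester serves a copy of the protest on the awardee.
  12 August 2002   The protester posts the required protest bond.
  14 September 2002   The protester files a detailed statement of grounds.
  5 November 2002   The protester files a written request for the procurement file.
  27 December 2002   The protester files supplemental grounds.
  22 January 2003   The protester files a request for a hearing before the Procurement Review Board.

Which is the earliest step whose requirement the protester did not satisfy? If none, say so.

None — every step was satisfied

Step 1 — 15 and 38 days from 11 July 2002 (when the award decision is issued) are 26 July 2002 and 18 August 2002 respectively; done 28 July 2002, which is between those dates.
Step 2 — counting 7 days from 11 August 2002 (end of the 14-day objection period, which began when the protest is served on the awardee on 28 July 2002) gives a deadline of 18 August 2002; 12 August 2002 is within that limit.
Step 3 — 7 and 49 days from 12 August 2002 (when the protest bond is posted) are 19 August 2002 and 30 September 2002 respectively; done 14 September 2002, which is between those dates.
Step 4 — 10 and 20 days from 18 October 2002 (end of the 34-day objection period, which began when the statement of grounds is filed on 14 September 2002) are 28 October 2002 and 7 November 2002 respectively; done 5 November 2002, which is between those dates.
Step 5 — 15 and 36 days from 25 November 2002 (end of the 20-day comment period, which began when the procurement file is requested on 5 November 2002) are 10 December 2002 and 31 December 2002 respectively; done 27 December 2002, which is between those dates.
Step 6 — must wait 10 days from 11 January 2003 (end of the 15-day waiting period, which began when supplemental grounds are filed on 27 December 2002), so not before 21 January 2003; done 22 January 2003 — permitted.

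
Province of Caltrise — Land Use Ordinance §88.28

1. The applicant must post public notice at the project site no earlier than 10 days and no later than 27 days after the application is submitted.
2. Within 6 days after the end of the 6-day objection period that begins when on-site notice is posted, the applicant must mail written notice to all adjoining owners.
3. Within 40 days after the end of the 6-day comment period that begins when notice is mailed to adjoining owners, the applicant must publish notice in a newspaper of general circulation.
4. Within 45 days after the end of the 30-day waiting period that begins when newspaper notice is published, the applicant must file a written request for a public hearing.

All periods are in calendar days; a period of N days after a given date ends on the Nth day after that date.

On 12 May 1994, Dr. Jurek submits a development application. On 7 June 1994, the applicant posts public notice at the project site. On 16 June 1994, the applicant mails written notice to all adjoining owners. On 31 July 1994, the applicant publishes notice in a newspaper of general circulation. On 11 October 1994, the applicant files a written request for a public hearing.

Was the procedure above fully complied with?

Yes

Step 1: the window is 10–27 days after 12 May 1994 (when the application is submitted), so 22 May 1994 through 8 June 1994; done 7 June 1994 — within the window.
Step 2: 6 days after 13 June 1994 (end of the 6-day objection period, which began when on-site notice is posted on 7 June 1994) is 19 June 1994; 16 June 1994 is within that limit.
Step 3: 40 days after 22 June 1994 (end of the 6-day comment period, which began when notice is mailed to adjoining owners on 16 June 1994) is 1 August 1994; done 31 July 1994 — timely.
Step 4: 45 days after 30 August 1994 (end of the 30-day waiting period, which began when newspaper notice is published on 31 July 1994) is 14 October 1994; 11 October 1994 is within that limit.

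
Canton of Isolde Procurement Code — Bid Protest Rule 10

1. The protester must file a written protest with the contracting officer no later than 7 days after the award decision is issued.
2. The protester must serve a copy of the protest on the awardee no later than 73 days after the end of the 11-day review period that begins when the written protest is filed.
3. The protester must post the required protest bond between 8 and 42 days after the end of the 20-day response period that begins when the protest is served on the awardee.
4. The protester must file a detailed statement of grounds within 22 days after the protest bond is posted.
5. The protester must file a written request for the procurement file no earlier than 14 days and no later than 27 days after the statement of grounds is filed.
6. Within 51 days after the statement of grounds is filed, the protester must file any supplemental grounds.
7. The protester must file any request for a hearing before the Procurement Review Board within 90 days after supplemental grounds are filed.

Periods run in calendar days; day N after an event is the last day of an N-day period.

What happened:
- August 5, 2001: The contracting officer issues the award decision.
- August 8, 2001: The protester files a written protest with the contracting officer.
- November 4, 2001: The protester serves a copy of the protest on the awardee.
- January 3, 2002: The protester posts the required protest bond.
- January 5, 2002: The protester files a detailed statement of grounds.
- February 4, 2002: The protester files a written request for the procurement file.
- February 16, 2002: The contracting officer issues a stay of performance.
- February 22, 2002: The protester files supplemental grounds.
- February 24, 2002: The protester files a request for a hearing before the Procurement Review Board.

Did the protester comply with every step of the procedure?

No

(1) due by August 5, 2001 + 7 days = August 12, 2001; done August 8, 2001 — timely.
(2) due by August 19, 2001 + 73 days = October 31, 2001; done November 4, 2001 — 4 days late.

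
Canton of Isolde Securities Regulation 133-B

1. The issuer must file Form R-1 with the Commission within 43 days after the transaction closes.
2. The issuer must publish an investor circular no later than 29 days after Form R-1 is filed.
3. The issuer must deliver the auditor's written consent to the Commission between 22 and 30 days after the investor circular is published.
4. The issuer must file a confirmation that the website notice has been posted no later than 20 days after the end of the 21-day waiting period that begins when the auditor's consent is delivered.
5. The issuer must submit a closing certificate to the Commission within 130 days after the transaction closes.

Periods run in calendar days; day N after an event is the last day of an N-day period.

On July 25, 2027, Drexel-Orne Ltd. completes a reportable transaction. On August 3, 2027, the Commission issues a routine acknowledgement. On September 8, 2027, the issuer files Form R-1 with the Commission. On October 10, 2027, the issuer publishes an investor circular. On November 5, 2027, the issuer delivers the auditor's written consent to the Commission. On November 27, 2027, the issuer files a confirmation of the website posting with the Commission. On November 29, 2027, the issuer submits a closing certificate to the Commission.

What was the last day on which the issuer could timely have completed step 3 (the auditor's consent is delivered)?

November 9, 2027

Step 3 runs from October 10, 2027, when the investor circular is published. The window is 22–30 days after October 10, 2027; it closes on November 9, 2027.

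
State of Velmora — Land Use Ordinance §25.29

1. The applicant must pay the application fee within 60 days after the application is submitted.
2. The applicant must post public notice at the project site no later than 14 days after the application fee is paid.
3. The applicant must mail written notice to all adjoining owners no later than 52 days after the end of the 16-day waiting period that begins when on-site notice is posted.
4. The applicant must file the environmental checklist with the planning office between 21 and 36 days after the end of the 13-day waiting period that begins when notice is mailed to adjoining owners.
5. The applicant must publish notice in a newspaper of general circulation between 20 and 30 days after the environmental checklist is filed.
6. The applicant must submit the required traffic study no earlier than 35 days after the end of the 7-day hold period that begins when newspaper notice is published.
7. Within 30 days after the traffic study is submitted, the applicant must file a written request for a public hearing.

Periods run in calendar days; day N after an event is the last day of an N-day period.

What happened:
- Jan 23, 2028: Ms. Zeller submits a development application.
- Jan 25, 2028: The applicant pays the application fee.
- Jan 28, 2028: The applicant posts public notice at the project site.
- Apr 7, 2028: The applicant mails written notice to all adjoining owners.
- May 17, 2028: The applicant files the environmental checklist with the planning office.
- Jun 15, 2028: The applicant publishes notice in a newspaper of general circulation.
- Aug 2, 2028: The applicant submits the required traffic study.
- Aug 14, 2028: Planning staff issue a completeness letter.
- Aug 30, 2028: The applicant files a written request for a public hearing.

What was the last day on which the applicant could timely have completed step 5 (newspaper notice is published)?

Step 5 runs from May 17, 2028, when the environmental checklist is filed. The window is 20–30 days after May 17, 2028; it closes on Jun 16, 2028.

Jun 16, 2028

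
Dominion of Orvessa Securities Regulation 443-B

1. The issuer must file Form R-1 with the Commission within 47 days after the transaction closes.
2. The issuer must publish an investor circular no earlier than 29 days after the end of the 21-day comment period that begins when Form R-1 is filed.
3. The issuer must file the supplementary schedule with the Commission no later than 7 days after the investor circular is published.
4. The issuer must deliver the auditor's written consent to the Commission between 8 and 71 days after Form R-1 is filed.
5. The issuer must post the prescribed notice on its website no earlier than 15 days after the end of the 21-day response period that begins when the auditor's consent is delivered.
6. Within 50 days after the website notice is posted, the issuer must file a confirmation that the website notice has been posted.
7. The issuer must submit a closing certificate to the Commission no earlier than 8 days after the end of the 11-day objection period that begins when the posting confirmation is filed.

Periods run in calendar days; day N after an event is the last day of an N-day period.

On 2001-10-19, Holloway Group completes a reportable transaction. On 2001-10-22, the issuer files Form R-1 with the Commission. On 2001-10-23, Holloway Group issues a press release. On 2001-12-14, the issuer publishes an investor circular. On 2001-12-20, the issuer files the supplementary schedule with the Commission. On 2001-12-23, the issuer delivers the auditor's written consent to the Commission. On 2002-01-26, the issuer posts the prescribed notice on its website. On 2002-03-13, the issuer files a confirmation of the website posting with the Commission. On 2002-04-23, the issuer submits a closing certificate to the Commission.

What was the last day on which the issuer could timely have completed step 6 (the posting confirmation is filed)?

2002-03-17

Step 6 runs from 2002-01-26, when the website notice is posted. 50 days after 2002-01-26 is 2002-03-17.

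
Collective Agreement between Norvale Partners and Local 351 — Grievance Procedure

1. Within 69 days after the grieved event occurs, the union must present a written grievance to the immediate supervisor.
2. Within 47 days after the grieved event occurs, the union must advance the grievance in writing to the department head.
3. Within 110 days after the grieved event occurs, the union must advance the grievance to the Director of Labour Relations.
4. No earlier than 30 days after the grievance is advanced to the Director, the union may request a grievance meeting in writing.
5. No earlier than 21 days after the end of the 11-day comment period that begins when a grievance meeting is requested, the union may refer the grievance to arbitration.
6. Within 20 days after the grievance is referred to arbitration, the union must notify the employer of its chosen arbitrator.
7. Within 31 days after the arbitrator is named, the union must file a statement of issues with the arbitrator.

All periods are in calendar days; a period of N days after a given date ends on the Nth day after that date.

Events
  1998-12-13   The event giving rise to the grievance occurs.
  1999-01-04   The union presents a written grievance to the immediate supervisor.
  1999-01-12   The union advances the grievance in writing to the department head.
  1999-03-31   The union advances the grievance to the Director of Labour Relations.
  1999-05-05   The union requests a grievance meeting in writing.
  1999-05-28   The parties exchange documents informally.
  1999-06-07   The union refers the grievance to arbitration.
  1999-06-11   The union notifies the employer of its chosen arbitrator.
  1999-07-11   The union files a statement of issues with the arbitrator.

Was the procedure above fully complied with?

(1) due by 1998-12-13 + 69 days = 1999-02-20; 1999-01-04 is within that limit.
(2) due by 1998-12-13 + 47 days = 1999-01-29; completed 1999-01-12, before the deadline.
(3) due by 1998-12-13 + 110 days = 1999-04-02; completed 1999-03-31, before the deadline.
(4) permitted from 1999-03-31 + 30 days = 1999-04-30 onward; done 1999-05-05 — permitted.
(5) permitted from 1999-05-16 + 21 days = 1999-06-06 onward; done 1999-06-07, after the minimum wait.
(6) due by 1999-06-07 + 20 days = 1999-06-27; completed 1999-06-11, before the deadline.
(7) due by 1999-06-11 + 31 days = 1999-07-12; completed 1999-07-11, before the deadline.

Yes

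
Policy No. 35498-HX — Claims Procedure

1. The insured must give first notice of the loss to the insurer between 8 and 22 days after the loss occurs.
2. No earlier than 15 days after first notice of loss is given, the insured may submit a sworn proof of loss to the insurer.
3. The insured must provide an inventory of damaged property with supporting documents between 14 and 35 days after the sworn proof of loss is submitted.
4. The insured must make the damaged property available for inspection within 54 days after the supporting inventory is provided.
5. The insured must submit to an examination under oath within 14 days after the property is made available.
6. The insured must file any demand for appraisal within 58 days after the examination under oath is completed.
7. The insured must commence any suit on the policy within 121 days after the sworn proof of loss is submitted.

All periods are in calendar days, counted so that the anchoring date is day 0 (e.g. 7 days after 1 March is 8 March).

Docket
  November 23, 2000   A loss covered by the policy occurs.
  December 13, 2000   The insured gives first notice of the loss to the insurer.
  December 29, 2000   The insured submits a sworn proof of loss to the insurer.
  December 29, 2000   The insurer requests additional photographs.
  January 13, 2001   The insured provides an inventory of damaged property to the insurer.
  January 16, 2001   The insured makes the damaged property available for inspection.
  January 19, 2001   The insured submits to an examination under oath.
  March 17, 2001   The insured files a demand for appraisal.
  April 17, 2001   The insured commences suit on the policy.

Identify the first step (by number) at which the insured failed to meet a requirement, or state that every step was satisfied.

(1) the permitted window runs from November 23, 2000 + 8 = December 1, 2000 to November 23, 2000 + 22 = December 15, 2000; done December 13, 2000, which is between those dates.
(2) permitted from December 13, 2000 + 15 days = December 28, 2000 onward; done December 29, 2000, after the minimum wait.
(3) the permitted window runs from December 29, 2000 + 14 = January 12, 2001 to December 29, 2000 + 35 = February 2, 2001; done January 13, 2001 — within the window.
(4) due by January 13, 2001 + 54 days = March 8, 2001; January 16, 2001 is within that limit.
(5) due by January 16, 2001 + 14 days = January 30, 2001; completed January 19, 2001, before the deadline.
(6) due by January 19, 2001 + 58 days = March 18, 2001; done March 17, 2001 — timely.
(7) due by December 29, 2000 + 121 days = April 29, 2001; April 17, 2001 is within that limit.

None — every step was satisfied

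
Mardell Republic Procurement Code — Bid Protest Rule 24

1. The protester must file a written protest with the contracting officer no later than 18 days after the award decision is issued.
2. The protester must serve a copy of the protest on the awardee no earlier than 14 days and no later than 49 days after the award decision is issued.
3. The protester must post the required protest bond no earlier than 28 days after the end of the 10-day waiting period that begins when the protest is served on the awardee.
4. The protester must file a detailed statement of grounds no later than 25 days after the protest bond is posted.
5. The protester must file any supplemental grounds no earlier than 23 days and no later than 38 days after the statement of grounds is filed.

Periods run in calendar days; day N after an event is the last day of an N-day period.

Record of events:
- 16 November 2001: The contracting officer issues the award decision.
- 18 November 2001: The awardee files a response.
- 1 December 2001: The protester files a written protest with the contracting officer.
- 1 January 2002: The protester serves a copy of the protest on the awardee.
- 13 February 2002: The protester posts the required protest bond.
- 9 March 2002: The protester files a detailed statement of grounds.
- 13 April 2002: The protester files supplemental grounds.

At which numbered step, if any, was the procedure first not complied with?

Step 1: 18 days after 16 November 2001 (when the award decision is issued) is 4 December 2001; done 1 December 2001 — timely.
Step 2: the window is 14–49 days after 16 November 2001 (when the award decision is issued), so 30 November 2001 through 4 January 2002; done 1 January 2002, which is between those dates.
Step 3: the earliest permitted date is 28 days after 11 January 2002 (end of the 10-day waiting period, which began when the protest is served on the awardee on 1 January 2002), i.e. 8 February 2002; done 13 February 2002, after the minimum wait.
Step 4: 25 days after 13 February 2002 (when the protest bond is posted) is 10 March 2002; 9 March 2002 is within that limit.
Step 5: the window is 23–38 days after 9 March 2002 (when the statement of grounds is filed), so 1 April 2002 through 16 April 2002; 13 April 2002 falls inside that range.

None — every step was satisfied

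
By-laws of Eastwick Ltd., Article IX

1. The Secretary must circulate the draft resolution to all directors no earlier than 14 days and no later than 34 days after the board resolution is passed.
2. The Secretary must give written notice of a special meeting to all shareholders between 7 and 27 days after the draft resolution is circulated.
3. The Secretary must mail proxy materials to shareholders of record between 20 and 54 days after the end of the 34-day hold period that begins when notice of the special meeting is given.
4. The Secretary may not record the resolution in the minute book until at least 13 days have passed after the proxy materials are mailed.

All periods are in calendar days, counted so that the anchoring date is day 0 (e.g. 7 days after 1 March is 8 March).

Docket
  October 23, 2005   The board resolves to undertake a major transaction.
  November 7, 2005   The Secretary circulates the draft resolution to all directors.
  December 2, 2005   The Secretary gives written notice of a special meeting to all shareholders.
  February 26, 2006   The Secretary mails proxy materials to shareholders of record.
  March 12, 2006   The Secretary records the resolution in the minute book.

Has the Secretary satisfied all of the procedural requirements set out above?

Yes

Step 1 — 14 and 34 days from October 23, 2005 (when the board resolution is passed) are November 6, 2005 and November 26, 2005 respectively; done November 7, 2005, which is between those dates.
Step 2 — 7 and 27 days from November 7, 2005 (when the draft resolution is circulated) are November 14, 2005 and December 4, 2005 respectively; December 2, 2005 falls inside that range.
Step 3 — 20 and 54 days from January 5, 2006 (end of the 34-day hold period, which began when notice of the special meeting is given on December 2, 2005) are January 25, 2006 and February 28, 2006 respectively; done February 26, 2006 — within the window.
Step 4 — must wait 13 days from February 26, 2006 (when the proxy materials are mailed), so not before March 11, 2006; done March 12, 2006, after the minimum wait.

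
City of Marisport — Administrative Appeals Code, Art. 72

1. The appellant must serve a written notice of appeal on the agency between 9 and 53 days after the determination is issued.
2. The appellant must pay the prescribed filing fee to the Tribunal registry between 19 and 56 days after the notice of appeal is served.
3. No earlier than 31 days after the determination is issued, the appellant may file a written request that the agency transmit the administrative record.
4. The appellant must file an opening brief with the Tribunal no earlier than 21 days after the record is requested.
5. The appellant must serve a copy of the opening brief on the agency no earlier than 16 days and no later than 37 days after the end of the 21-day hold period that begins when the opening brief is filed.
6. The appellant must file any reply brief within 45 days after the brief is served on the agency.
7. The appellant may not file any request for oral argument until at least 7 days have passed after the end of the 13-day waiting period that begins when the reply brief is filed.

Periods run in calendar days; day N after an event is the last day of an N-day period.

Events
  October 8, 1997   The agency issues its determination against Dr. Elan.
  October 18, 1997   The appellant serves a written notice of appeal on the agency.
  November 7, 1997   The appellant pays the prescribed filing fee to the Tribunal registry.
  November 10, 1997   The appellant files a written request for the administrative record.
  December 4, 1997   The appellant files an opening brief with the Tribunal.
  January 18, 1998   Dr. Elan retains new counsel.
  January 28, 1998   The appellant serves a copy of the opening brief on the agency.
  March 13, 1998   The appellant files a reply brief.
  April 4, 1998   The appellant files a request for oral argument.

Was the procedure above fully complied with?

Yes

(1) the permitted window runs from October 8, 1997 + 9 = October 17, 1997 to October 8, 1997 + 53 = November 30, 1997; done October 18, 1997 — within the window.
(2) the permitted window runs from October 18, 1997 + 19 = November 6, 1997 to October 18, 1997 + 56 = December 13, 1997; November 7, 1997 falls inside that range.
(3) permitted from October 8, 1997 + 31 days = November 8, 1997 onward; done November 10, 1997, after the minimum wait.
(4) permitted from November 10, 1997 + 21 days = December 1, 1997 onward; done December 4, 1997, after the minimum wait.
(5) the permitted window runs from December 25, 1997 + 16 = January 10, 1998 to December 25, 1997 + 37 = January 31, 1998; done January 28, 1998, which is between those dates.
(6) due by January 28, 1998 + 45 days = March 14, 1998; completed March 13, 1998, before the deadline.
(7) permitted from March 26, 1998 + 7 days = April 2, 1998 onward; April 4, 1998 is on or after that date.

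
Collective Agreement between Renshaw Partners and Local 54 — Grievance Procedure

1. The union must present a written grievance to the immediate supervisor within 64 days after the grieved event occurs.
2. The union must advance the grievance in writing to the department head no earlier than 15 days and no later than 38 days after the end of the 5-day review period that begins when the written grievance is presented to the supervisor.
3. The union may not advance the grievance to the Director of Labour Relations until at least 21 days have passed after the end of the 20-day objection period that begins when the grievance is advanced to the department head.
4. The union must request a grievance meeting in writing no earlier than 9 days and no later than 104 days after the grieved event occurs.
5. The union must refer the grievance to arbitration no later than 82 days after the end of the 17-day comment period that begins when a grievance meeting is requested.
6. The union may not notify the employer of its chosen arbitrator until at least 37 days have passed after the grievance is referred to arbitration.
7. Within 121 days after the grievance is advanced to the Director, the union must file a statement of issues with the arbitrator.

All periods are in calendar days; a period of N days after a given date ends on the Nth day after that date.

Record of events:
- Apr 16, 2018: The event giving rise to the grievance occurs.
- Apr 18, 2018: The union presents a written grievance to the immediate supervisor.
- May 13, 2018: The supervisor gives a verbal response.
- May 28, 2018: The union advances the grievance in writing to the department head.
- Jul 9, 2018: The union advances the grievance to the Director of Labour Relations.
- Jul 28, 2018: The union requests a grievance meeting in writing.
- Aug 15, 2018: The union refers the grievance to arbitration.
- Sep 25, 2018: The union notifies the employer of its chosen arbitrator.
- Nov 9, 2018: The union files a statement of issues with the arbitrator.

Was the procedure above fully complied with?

Step 1: 64 days after Apr 16, 2018 (when the grieved event occurs) is Jun 19, 2018; done Apr 18, 2018 — timely.
Step 2: the window is 15–38 days after Apr 23, 2018 (end of the 5-day review period, which began when the written grievance is presented to the supervisor on Apr 18, 2018), so May 8, 2018 through May 31, 2018; done May 28, 2018 — within the window.
Step 3: the earliest permitted date is 21 days after Jun 17, 2018 (end of the 20-day objection period, which began when the grievance is advanced to the department head on May 28, 2018), i.e. Jul 8, 2018; done Jul 9, 2018, after the minimum wait.
Step 4: the window is 9–104 days after Apr 16, 2018 (when the grieved event occurs), so Apr 25, 2018 through Jul 29, 2018; done Jul 28, 2018 — within the window.
Step 5: 82 days after Aug 14, 2018 (end of the 17-day comment period, which began when a grievance meeting is requested on Jul 28, 2018) is Nov 4, 2018; Aug 15, 2018 is within that limit.
Step 6: the earliest permitted date is 37 days after Aug 15, 2018 (when the grievance is referred to arbitration), i.e. Sep 21, 2018; done Sep 25, 2018 — permitted.
Step 7: 121 days after Jul 9, 2018 (when the grievance is advanced to the Director) is Nov 7, 2018; not done until Nov 9, 2018, 2 days after the deadline.
No need to go further; step 7 was not satisfied.

No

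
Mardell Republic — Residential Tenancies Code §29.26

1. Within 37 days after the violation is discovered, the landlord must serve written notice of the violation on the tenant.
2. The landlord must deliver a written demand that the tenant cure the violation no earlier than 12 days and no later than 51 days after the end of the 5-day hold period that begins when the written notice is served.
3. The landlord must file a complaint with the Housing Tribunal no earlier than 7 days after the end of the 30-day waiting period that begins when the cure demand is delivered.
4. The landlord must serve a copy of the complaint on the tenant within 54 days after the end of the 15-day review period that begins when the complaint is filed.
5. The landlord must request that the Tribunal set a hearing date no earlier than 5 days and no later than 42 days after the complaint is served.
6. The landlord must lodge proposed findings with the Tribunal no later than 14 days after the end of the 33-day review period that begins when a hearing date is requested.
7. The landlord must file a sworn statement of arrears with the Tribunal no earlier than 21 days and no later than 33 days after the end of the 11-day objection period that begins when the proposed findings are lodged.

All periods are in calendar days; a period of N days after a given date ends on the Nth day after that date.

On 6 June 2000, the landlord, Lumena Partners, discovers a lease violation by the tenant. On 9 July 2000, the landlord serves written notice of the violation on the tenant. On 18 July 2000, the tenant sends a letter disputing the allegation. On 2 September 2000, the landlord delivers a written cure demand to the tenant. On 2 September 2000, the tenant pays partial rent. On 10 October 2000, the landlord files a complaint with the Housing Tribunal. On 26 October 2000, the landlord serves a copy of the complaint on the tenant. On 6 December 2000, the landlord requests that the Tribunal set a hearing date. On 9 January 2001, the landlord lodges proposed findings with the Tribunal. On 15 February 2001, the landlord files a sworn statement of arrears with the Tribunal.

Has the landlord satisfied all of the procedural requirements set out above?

Yes

Step 1: 37 days after 6 June 2000 (when the violation is discovered) is 13 July 2000; done 9 July 2000 — timely.
Step 2: the window is 12–51 days after 14 July 2000 (end of the 5-day hold period, which began when the written notice is served on 9 July 2000), so 26 July 2000 through 3 September 2000; done 2 September 2000 — within the window.
Step 3: the earliest permitted date is 7 days after 2 October 2000 (end of the 30-day waiting period, which began when the cure demand is delivered on 2 September 2000), i.e. 9 October 2000; 10 October 2000 is on or after that date.
Step 4: 54 days after 25 October 2000 (end of the 15-day review period, which began when the complaint is filed on 10 October 2000) is 18 December 2000; 26 October 2000 is within that limit.
Step 5: the window is 5–42 days after 26 October 2000 (when the complaint is served), so 31 October 2000 through 7 December 2000; done 6 December 2000, which is between those dates.
Step 6: 14 days after 8 January 2001 (end of the 33-day review period, which began when a hearing date is requested on 6 December 2000) is 22 January 2001; 9 January 2001 is within that limit.
Step 7: the window is 21–33 days after 20 January 2001 (end of the 11-day objection period, which began when the proposed findings are lodged on 9 January 2001), so 10 February 2001 through 22 February 2001; done 15 February 2001 — within the window.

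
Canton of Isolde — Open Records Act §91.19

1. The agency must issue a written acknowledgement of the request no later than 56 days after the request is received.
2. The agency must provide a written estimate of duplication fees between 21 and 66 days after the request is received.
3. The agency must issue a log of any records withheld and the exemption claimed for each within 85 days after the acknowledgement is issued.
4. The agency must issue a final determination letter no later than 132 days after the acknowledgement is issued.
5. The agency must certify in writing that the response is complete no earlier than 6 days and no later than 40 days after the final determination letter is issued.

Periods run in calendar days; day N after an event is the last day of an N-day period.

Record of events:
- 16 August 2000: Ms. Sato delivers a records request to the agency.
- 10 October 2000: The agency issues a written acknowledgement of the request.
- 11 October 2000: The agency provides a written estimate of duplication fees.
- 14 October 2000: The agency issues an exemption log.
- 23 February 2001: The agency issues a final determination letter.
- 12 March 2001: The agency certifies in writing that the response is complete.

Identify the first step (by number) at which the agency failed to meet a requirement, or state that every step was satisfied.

Step 4

Step 1 — counting 56 days from 16 August 2000 (when the request is received) gives a deadline of 11 October 2000; done 10 October 2000 — timely.
Step 2 — 21 and 66 days from 16 August 2000 (when the request is received) are 6 September 2000 and 21 October 2000 respectively; done 11 October 2000, which is between those dates.
Step 3 — counting 85 days from 10 October 2000 (when the acknowledgement is issued) gives a deadline of 3 January 2001; 14 October 2000 is within that limit.
Step 4 — counting 132 days from 10 October 2000 (when the acknowledgement is issued) gives a deadline of 19 February 2001; 23 February 2001 misses that deadline by 4 days.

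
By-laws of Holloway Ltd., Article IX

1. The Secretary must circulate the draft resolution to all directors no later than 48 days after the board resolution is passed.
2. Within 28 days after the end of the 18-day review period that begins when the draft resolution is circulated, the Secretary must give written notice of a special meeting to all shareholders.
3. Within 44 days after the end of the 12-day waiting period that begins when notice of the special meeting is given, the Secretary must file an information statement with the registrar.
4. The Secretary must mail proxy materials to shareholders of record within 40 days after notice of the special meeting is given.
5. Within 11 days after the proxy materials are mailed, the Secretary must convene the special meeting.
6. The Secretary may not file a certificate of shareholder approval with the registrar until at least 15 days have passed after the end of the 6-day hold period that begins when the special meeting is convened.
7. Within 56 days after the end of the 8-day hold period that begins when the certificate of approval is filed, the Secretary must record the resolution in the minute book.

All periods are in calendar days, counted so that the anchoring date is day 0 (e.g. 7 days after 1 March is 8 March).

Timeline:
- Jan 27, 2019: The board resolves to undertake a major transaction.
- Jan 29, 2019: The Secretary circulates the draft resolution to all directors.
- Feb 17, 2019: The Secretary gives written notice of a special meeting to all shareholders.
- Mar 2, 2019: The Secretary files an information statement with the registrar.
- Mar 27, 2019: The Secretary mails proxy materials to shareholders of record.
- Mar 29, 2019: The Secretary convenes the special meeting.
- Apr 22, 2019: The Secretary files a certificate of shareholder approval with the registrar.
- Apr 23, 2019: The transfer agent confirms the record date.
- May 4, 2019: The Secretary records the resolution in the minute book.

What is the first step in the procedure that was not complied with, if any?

None — every step was satisfied

(1) due by Jan 27, 2019 + 48 days = Mar 16, 2019; completed Jan 29, 2019, before the deadline.
(2) due by Feb 16, 2019 + 28 days = Mar 16, 2019; Feb 17, 2019 is within that limit.
(3) due by Mar 1, 2019 + 44 days = Apr 14, 2019; Mar 2, 2019 is within that limit.
(4) due by Feb 17, 2019 + 40 days = Mar 29, 2019; completed Mar 27, 2019, before the deadline.
(5) due by Mar 27, 2019 + 11 days = Apr 7, 2019; completed Mar 29, 2019, before the deadline.
(6) permitted from Apr 4, 2019 + 15 days = Apr 19, 2019 onward; done Apr 22, 2019 — permitted.
(7) due by Apr 30, 2019 + 56 days = Jun 25, 2019; completed May 4, 2019, before the deadline.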